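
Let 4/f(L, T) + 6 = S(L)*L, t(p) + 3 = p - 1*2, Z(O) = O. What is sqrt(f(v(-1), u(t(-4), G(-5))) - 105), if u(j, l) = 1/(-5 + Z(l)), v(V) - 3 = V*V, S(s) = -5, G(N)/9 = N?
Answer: I*sqrt(17771)/13 ≈ 10.254*I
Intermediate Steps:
G(N) = 9*N
t(p) = -5 + p (t(p) = -3 + (p - 1*2) = -3 + (p - 2) = -3 + (-2 + p) = -5 + p)
v(V) = 3 + V**2 (v(V) = 3 + V*V = 3 + V**2)
u(j, l) = 1/(-5 + l)
f(L, T) = 4/(-6 - 5*L)
sqrt(f(v(-1), u(t(-4), G(-5))) - 105) = sqrt(4/(-6 - 5*(3 + (-1)**2)) - 105) = sqrt(4/(-6 - 5*(3 + 1)) - 105) = sqrt(4/(-6 - 5*4) - 105) = sqrt(4/(-6 - 20) - 105) = sqrt(4/(-26) - 105) = sqrt(4*(-1/26) - 105) = sqrt(-2/13 - 105) = sqrt(-1367/13) = I*sqrt(17771)/13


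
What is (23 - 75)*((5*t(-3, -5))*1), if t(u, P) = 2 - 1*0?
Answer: -520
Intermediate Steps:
t(u, P) = 2 (t(u, P) = 2 + 0 = 2)
(23 - 75)*((5*t(-3, -5))*1) = (23 - 75)*((5*2)*1) = -520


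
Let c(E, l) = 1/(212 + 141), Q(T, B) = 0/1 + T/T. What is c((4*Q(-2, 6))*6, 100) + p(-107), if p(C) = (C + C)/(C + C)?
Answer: 354/353 ≈ 1.0028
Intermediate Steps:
Q(T, B) = 1 (Q(T, B) = 0*1 + 1 = 0 + 1 = 1)
p(C) = 1 (p(C) = (2*C)/((2*C)) = (2*C)*(1/(2*C)) = 1)
c(E, l) = 1/353
c((4*Q(-2, 6))*6, 100) + p(-107) = 1/353 + 1 = 354/353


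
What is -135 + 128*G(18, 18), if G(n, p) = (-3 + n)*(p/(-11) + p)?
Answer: 344115/11 ≈ 31283.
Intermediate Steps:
G(n, p) = 10*p*(-3 + n)/11 (G(n, p) = (-3 + n)*(p*(-1/11) + p) = (-3 + n)*(-p/11 + p) = (-3 + n)*(10*p/11) = 10*p*(-3 + n)/11)
-135 + 128*G(18, 18) = -135 + 128*((10/11)*18*(-3 + 18)) = -135 + 128*((10/11)*18*15) = -135 + 128*(2700/11) = -135 + 345600/11 = 344115/11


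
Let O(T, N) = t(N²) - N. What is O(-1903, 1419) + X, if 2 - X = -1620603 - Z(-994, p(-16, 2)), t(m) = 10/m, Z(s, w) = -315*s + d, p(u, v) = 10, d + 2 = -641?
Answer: 3889501146343/2013561 ≈ 1.9317e+6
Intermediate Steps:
d = -643 (d = -2 - 641 = -643)
Z(s, w) = -643 - 315*s (Z(s, w) = -315*s - 643 = -643 - 315*s)
X = 1933072 (X = 2 - (-1620603 - (-643 - 315*(-994))) = 2 - (-1620603 - (-643 + 313110)) = 2 - (-1620603 - 1*312467) = 2 - (-1620603 - 312467) = 2 - 1*(-1933070) = 2 + 1933070 = 1933072)
O(T, N) = -N + 10/N² (O(T, N) = 10/(N²) - N = 10/N² - N = -N + 10/N²)
O(-1903, 1419) + X = (-1*1419 + 10/1419²) + 1933072 = (-1419 + 10*(1/2013561)) + 1933072 = (-1419 + 10/2013561) + 1933072 = -2857243049/2013561 + 1933072 = 3889501146343/2013561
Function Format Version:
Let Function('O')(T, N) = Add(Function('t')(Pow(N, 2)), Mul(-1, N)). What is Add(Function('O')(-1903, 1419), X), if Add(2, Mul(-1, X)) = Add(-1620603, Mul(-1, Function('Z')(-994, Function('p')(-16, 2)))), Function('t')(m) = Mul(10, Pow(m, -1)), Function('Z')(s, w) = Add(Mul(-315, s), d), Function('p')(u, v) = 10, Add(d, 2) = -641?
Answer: Rational(3889501146343, 2013561) ≈ 1.9317e+6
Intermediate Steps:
d = -643 (d = Add(-2, -641) = -643)
Function('Z')(s, w) = Add(-643, Mul(-315, s)) (Function('Z')(s, w) = Add(Mul(-315, s), -643) = Add(-643, Mul(-315, s)))
X = 1933072 (X = Add(2, Mul(-1, Add(-1620603, Mul(-1, Add(-643, Mul(-315, -994)))))) = Add(2, Mul(-1, Add(-1620603, Mul(-1, Add(-643, 313110))))) = Add(2, Mul(-1, Add(-1620603, Mul(-1, 312467)))) = Add(2, Mul(-1, Add(-1620603, -312467))) = Add(2, Mul(-1, -1933070)) = Add(2, 1933070) = 1933072)
Function('O')(T, N) = Add(Mul(-1, N), Mul(10, Pow(N, -2))) (Function('O')(T, N) = Add(Mul(10, Pow(Pow(N, 2), -1)), Mul(-1, N)) = Add(Mul(10, Pow(N, -2)), Mul(-1, N)) = Add(Mul(-1, N), Mul(10, Pow(N, -2))))
Add(Function('O')(-1903, 1419), X) = Add(Add(Mul(-1, 1419), Mul(10, Pow(1419, -2))), 1933072) = Add(Add(-1419, Mul(10, Rational(1, 2013561))), 1933072) = Add(Add(-1419, Rational(10, 2013561)), 1933072) = Add(Rational(-2857243049, 2013561), 1933072) = Rational(3889501146343, 2013561)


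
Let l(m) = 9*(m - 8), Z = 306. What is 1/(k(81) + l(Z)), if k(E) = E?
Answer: 1/2763 ≈ 0.00036193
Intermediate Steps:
l(m) = -72 + 9*m (l(m) = 9*(-8 + m) = -72 + 9*m)
1/(k(81) + l(Z)) = 1/(81 + (-72 + 9*306)) = 1/(81 + (-72 + 2754)) = 1/(81 + 2682) = 1/2763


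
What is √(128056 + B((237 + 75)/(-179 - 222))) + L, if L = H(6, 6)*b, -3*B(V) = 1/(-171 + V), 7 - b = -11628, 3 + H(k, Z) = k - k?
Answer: -34905 + √607608785989945/68883 ≈ -34547.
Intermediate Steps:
H(k, Z) = -3 (H(k, Z) = -3 + (k - k) = -3 + 0 = -3)
b = 11635 (b = 7 - 1*(-11628) = 7 + 11628 = 11635)
B(V) = -1/(3*(-171 + V))
L = -34905 (L = -3*11635 = -34905)
√(128056 + B((237 + 75)/(-179 - 222))) + L = √(128056 - 1/(-513 + 3*((237 + 75)/(-179 - 222)))) - 34905 = √(128056 - 1/(-513 + 3*(312/(-401)))) - 34905 = √(128056 - 1/(-513 + 3*(312*(-1/401)))) - 34905 = √(128056 - 1/(-513 + 3*(-312/401))) - 34905 = √(128056 - 1/(-513 - 936/401)) - 34905 = √(128056 - 1/(-206649/401)) - 34905 = √(128056 - 1*(-401/206649)) - 34905 = √(128056 + 401/206649) - 34905 = √(26462644745/206649) - 34905 = √607608785989945/68883 - 34905 = -34905 + √607608785989945/68883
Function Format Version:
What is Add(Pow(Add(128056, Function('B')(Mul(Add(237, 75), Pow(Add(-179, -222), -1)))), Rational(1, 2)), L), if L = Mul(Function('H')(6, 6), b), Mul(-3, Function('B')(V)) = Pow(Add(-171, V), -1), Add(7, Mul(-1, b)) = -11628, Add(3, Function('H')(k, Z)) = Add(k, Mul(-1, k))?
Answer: Add(-34905, Mul(Rational(1, 68883), Pow(607608785989945, Rational(1, 2)))) ≈ -34547.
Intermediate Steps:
Function('H')(k, Z) = -3 (Function('H')(k, Z) = Add(-3, Add(k, Mul(-1, k))) = Add(-3, 0) = -3)
b = 11635 (b = Add(7, Mul(-1, -11628)) = Add(7, 11628) = 11635)
Function('B')(V) = Mul(Rational(-1, 3), Pow(Add(-171, V), -1))
L = -34905 (L = Mul(-3, 11635) = -34905)
Add(Pow(Add(128056, Function('B')(Mul(Add(237, 75), Pow(Add(-179, -222), -1)))), Rational(1, 2)), L) = Add(Pow(Add(128056, Mul(-1, Pow(Add(-513, Mul(3, Mul(Add(237, 75), Pow(Add(-179, -222), -1)))), -1))), Rational(1, 2)), -34905) = Add(Pow(Add(128056, Mul(-1, Pow(Add(-513, Mul(3, Mul(312, Pow(-401, -1)))), -1))), Rational(1, 2)), -34905) = Add(Pow(Add(128056, Mul(-1, Pow(Add(-513, Mul(3, Mul(312, Rational(-1, 401)))), -1))), Rational(1, 2)), -34905) = Add(Pow(Add(128056, Mul(-1, Pow(Add(-513, Mul(3, Rational(-312, 401))), -1))), Rational(1, 2)), -34905) = Add(Pow(Add(128056, Mul(-1, Pow(Add(-513, Rational(-936, 401)), -1))), Rational(1, 2)), -34905) = Add(Pow(Add(128056, Mul(-1, Pow(Rational(-206649, 401), -1))), Rational(1, 2)), -34905) = Add(Pow(Add(128056, Mul(-1, Rational(-401, 206649))), Rational(1, 2)), -34905) = Add(Pow(Add(128056, Rational(401, 206649)), Rational(1, 2)), -34905) = Add(Pow(Rational(26462644745, 206649), Rational(1, 2)), -34905) = Add(Mul(Rational(1, 68883), Pow(607608785989945, Rational(1, 2))), -34905) = Add(-34905, Mul(Rational(1, 68883), Pow(607608785989945, Rational(1, 2))))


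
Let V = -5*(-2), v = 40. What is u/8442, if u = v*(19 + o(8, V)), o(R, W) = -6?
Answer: 260/4221 ≈ 0.061597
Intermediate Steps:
V = 10
u = 520 (u = 40*(19 - 6) = 40*13 = 520)
u/8442 = 520/8442 = 520*(1/8442) = 260/4221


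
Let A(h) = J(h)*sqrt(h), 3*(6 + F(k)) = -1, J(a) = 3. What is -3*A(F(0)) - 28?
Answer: -28 - 3*I*sqrt(57) ≈ -28.0 - 22.65*I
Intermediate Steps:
F(k) = -19/3 (F(k) = -6 + (1/3)*(-1) = -6 - 1/3 = -19/3)
A(h) = 3*sqrt(h)
-3*A(F(0)) - 28 = -9*sqrt(-19/3) - 28 = -9*I*sqrt(57)/3 - 28 = -3*I*sqrt(57) - 28 = -28 - 3*I*sqrt(57)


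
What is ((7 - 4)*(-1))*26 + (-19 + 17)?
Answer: -80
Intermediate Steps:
((7 - 4)*(-1))*26 + (-19 + 17) = (3*(-1))*26 - 2 = -3*26 - 2 = -78 - 2 = -80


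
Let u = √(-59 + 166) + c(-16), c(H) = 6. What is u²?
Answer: (6 + √107)² ≈ 267.13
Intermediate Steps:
u = 6 + √107 (u = √(-59 + 166) + 6 = √107 + 6 = 6 + √107 ≈ 16.344)
u² = (6 + √107)²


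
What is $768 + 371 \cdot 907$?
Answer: $337265$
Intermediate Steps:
$768 + 371 \cdot 907 = 768 + 336497 = 337265$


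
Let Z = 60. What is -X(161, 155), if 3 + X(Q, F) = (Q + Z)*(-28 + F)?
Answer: -28064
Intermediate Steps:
X(Q, F) = -3 + (-28 + F)*(60 + Q) (X(Q, F) = -3 + (Q + 60)*(-28 + F) = -3 + (60 + Q)*(-28 + F) = -3 + (-28 + F)*(60 + Q))
-X(161, 155) = -(-1683 - 28*161 + 60*155 + 155*161) = -(-1683 - 4508 + 9300 + 24955) = -1*28064 = -28064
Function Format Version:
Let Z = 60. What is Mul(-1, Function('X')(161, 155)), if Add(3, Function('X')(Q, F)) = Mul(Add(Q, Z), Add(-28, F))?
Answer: -28064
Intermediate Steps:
Function('X')(Q, F) = Add(-3, Mul(Add(-28, F), Add(60, Q))) (Function('X')(Q, F) = Add(-3, Mul(Add(Q, 60), Add(-28, F))) = Add(-3, Mul(Add(60, Q), Add(-28, F))) = Add(-3, Mul(Add(-28, F), Add(60, Q))))
Mul(-1, Function('X')(161, 155)) = Mul(-1, Add(-1683, Mul(-28, 161), Mul(60, 155), Mul(155, 161))) = Mul(-1, Add(-1683, -4508, 9300, 24955)) = Mul(-1, 28064) = -28064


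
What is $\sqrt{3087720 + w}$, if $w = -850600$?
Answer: $8 \sqrt{34955} \approx 1495.7$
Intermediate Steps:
$\sqrt{3087720 + w} = \sqrt{3087720 - 850600} = \sqrt{2237120} = 8 \sqrt{34955}$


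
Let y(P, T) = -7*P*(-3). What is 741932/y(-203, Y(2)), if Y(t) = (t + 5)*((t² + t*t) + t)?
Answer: -741932/4263 ≈ -174.04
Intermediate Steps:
Y(t) = (5 + t)*(t + 2*t²) (Y(t) = (5 + t)*((t² + t²) + t) = (5 + t)*(2*t² + t) = (5 + t)*(t + 2*t²))
y(P, T) = 21*P
741932/y(-203, Y(2)) = 741932/((21*(-203))) = 741932/(-4263) = 741932*(-1/4263) = -741932/4263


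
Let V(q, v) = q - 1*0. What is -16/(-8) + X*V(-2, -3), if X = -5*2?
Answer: 22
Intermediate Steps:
V(q, v) = q (V(q, v) = q + 0 = q)
X = -10
-16/(-8) + X*V(-2, -3) = -16/(-8) - 10*(-2) = -16*(-⅛) + 20 = 2 + 20 = 22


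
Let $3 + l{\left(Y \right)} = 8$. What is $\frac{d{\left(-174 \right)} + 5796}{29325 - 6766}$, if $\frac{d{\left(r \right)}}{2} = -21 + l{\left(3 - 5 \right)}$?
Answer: $\frac{5764}{22559} \approx 0.25551$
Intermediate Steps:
$l{\left(Y \right)} = 5$ ($l{\left(Y \right)} = -3 + 8 = 5$)
$d{\left(r \right)} = -32$ ($d{\left(r \right)} = 2 \left(-21 + 5\right) = 2 \left(-16\right) = -32$)
$\frac{d{\left(-174 \right)} + 5796}{29325 - 6766} = \frac{-32 + 5796}{29325 - 6766} = \frac{5764}{22559}$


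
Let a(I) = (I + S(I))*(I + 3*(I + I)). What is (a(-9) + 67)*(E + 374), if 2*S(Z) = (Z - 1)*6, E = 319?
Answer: 1749132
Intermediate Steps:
S(Z) = -3 + 3*Z (S(Z) = ((Z - 1)*6)/2 = ((-1 + Z)*6)/2 = (-6 + 6*Z)/2 = -3 + 3*Z)
a(I) = 7*I*(-3 + 4*I) (a(I) = (I + (-3 + 3*I))*(I + 3*(I + I)) = (-3 + 4*I)*(I + 3*(2*I)) = (-3 + 4*I)*(I + 6*I) = (-3 + 4*I)*(7*I) = 7*I*(-3 + 4*I))
(a(-9) + 67)*(E + 374) = (7*(-9)*(-3 + 4*(-9)) + 67)*(319 + 374) = (7*(-9)*(-3 - 36) + 67)*693 = (7*(-9)*(-39) + 67)*693 = (2457 + 67)*693 = 2524*693 = 1749132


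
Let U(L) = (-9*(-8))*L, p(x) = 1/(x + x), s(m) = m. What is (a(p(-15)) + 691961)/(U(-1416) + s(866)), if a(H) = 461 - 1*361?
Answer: -692061/101086 ≈ -6.8463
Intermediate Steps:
p(x) = 1/(2*x)
U(L) = 72*L
a(H) = 100 (a(H) = 461 - 361 = 100)
(a(p(-15)) + 691961)/(U(-1416) + s(866)) = (100 + 691961)/(72*(-1416) + 866) = 692061/(-101952 + 866) = 692061/(-101086) = 692061*(-1/101086) = -692061/101086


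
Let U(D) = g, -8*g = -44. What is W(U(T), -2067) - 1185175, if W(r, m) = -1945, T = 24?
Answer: -1187120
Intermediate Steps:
g = 11/2 (g = -⅛*(-44) = 11/2 ≈ 5.5000)
U(D) = 11/2
W(U(T), -2067) - 1185175 = -1945 - 1185175 = -1187120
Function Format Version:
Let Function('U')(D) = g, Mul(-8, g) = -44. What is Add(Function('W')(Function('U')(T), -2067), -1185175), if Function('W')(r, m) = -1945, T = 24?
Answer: -1187120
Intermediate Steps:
g = Rational(11, 2) (g = Mul(Rational(-1, 8), -44) = Rational(11, 2) ≈ 5.5000)
Function('U')(D) = Rational(11, 2)
Add(Function('W')(Function('U')(T), -2067), -1185175) = Add(-1945, -1185175) = -1187120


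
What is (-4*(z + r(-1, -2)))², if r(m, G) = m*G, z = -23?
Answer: 7056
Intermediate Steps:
r(m, G) = G*m
(-4*(z + r(-1, -2)))² = (-4*(-23 - 2*(-1)))² = (-4*(-23 + 2))² = (-4*(-21))² = 84² = 7056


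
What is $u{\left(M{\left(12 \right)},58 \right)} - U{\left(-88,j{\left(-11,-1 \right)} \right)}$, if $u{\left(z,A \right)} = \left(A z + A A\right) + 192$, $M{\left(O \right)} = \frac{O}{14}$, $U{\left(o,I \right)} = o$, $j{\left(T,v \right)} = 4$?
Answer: $\frac{25856}{7} \approx 3693.7$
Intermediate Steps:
$M{\left(O \right)} = \frac{O}{14}$ ($M{\left(O \right)} = O \frac{1}{14} = \frac{O}{14}$)
$u{\left(z,A \right)} = 192 + A^{2} + A z$ ($u{\left(z,A \right)} = \left(A z + A^{2}\right) + 192 = \left(A^{2} + A z\right) + 192 = 192 + A^{2} + A z$)
$u{\left(M{\left(12 \right)},58 \right)} - U{\left(-88,j{\left(-11,-1 \right)} \right)} = \left(192 + 58^{2} + 58 \cdot \frac{1}{14} \cdot 12\right) - -88 = \left(192 + 3364 + 58 \cdot \frac{6}{7}\right) + 88 = \left(192 + 3364 + \frac{348}{7}\right) + 88 = \frac{25240}{7} + 88 = \frac{25856}{7}$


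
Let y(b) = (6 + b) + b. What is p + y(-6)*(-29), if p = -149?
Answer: 25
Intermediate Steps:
y(b) = 6 + 2*b
p + y(-6)*(-29) = -149 + (6 + 2*(-6))*(-29) = -149 + (6 - 12)*(-29) = -149 - 6*(-29) = -149 + 174 = 25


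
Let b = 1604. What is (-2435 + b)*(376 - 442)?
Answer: 54846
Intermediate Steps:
(-2435 + b)*(376 - 442) = (-2435 + 1604)*(376 - 442) = -831*(-66) = 54846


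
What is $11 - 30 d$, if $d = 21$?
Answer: $-619$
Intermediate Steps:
$11 - 30 d = 11 - 630 = -619$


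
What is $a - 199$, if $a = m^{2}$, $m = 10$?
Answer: $-99$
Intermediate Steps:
$a = 100$ ($a = 10^{2} = 100$)
$a - 199 = 100 - 199 = -99$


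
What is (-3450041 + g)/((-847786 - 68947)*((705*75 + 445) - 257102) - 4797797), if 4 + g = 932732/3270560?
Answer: -2820894560617/152742417883454760 ≈ -1.8468e-5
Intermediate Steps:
g = -3037377/817640 (g = -4 + 932732/3270560 = -4 + 932732*(1/3270560) = -4 + 233183/817640 = -3037377/817640 ≈ -3.7148)
(-3450041 + g)/((-847786 - 68947)*((705*75 + 445) - 257102) - 4797797) = (-3450041 - 3037377/817640)/((-847786 - 68947)*((705*75 + 445) - 257102) - 4797797) = -2820894560617/(817640*(-916733*((52875 + 445) - 257102) - 4797797)) = -2820894560617/(817640*(-916733*(53320 - 257102) - 4797797)) = -2820894560617/(817640*(-916733*(-203782) - 4797797)) = -2820894560617/(817640*(186813684206 - 4797797)) = -2820894560617/817640/186808886409 = -2820894560617/817640*1/186808886409 = -2820894560617/152742417883454760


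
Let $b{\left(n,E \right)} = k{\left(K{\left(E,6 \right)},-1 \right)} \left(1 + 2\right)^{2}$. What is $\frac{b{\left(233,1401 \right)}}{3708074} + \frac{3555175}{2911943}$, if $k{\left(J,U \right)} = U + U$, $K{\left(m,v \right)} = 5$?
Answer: $\frac{6591399783988}{5398850063891} \approx 1.2209$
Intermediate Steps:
$k{\left(J,U \right)} = 2 U$
$b{\left(n,E \right)} = -18$ ($b{\left(n,E \right)} = 2 \left(-1\right) \left(1 + 2\right)^{2} = - 2 \cdot 3^{2} = \left(-2\right) 9 = -18$)
$\frac{b{\left(233,1401 \right)}}{3708074} + \frac{3555175}{2911943} = - \frac{18}{3708074} + \frac{3555175}{2911943} = \left(-18\right) \frac{1}{3708074} + 3555175 \cdot \frac{1}{2911943} = - \frac{9}{1854037} + \frac{3555175}{2911943} = \frac{6591399783988}{5398850063891}$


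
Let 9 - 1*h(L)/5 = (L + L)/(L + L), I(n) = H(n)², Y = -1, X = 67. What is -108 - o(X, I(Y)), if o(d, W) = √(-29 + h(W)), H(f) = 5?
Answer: -108 - √11 ≈ -111.32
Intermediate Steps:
I(n) = 25 (I(n) = 5² = 25)
h(L) = 40 (h(L) = 45 - 5*(L + L)/(L + L) = 45 - 5*2*L/(2*L) = 45 - 5*2*L*1/(2*L) = 45 - 5*1 = 45 - 5 = 40)
o(d, W) = √11 (o(d, W) = √(-29 + 40) = √11)
-108 - o(X, I(Y)) = -108 - √11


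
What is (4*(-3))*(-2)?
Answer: 24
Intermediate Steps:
(4*(-3))*(-2) = -12*(-2) = 24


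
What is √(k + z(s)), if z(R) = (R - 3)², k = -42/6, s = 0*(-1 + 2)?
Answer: √2 ≈ 1.4142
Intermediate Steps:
s = 0 (s = 0*1 = 0)
k = -7 (k = (⅙)*(-42) = -7)
z(R) = (-3 + R)²
√(k + z(s)) = √(-7 + (-3 + 0)²) = √(-7 + (-3)²) = √(-7 + 9) = √2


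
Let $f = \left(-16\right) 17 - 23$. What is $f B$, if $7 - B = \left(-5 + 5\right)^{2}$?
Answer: $-2065$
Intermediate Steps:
$B = 7$ ($B = 7 - \left(-5 + 5\right)^{2} = 7 - 0^{2} = 7 - 0 = 7 + 0 = 7$)
$f = -295$ ($f = -272 - 23 = -295$)
$f B = \left(-295\right) 7 = -2065$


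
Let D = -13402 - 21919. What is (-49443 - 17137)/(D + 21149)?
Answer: 16645/3543 ≈ 4.6980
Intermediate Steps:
D = -35321
(-49443 - 17137)/(D + 21149) = (-49443 - 17137)/(-35321 + 21149) = -66580/(-14172) = -66580*(-1/14172) = 16645/3543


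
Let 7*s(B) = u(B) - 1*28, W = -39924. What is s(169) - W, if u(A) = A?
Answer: 279609/7 ≈ 39944.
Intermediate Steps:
s(B) = -4 + B/7 (s(B) = (B - 1*28)/7 = (B - 28)/7 = (-28 + B)/7 = -4 + B/7)
s(169) - W = (-4 + (⅐)*169) - 1*(-39924) = (-4 + 169/7) + 39924 = 141/7 + 39924 = 279609/7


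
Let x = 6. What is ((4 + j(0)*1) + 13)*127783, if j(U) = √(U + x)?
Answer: 2172311 + 127783*√6 ≈ 2.4853e+6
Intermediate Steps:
j(U) = √(6 + U) (j(U) = √(U + 6) = √(6 + U))
((4 + j(0)*1) + 13)*127783 = ((4 + √(6 + 0)*1) + 13)*127783 = ((4 + √6*1) + 13)*127783 = ((4 + √6) + 13)*127783 = (17 + √6)*127783 = 2172311 + 127783*√6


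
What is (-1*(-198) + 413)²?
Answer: 373321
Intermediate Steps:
(-1*(-198) + 413)² = (198 + 413)² = 611² = 373321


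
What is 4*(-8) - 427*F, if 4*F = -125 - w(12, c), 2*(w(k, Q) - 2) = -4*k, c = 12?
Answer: 43853/4 ≈ 10963.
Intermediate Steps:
w(k, Q) = 2 - 2*k (w(k, Q) = 2 + (-4*k)/2 = 2 - 2*k)
F = -103/4 (F = (-125 - (2 - 2*12))/4 = (-125 - (2 - 24))/4 = (-125 - 1*(-22))/4 = (-125 + 22)/4 = (¼)*(-103) = -103/4 ≈ -25.750)
4*(-8) - 427*F = 4*(-8) - 427*(-103/4) = -32 + 43981/4 = 43853/4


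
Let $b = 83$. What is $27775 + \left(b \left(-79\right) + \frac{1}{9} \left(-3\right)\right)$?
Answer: $\frac{63653}{3} \approx 21218.0$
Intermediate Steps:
$27775 + \left(b \left(-79\right) + \frac{1}{9} \left(-3\right)\right) = 27775 + \left(83 \left(-79\right) + \frac{1}{9} \left(-3\right)\right) = 27775 + \left(-6557 + \frac{1}{9} \left(-3\right)\right) = 27775 - \frac{19672}{3} = \frac{63653}{3}$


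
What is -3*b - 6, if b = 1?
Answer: -9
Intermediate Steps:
-3*b - 6 = -3*1 - 6 = -3 - 6 = -9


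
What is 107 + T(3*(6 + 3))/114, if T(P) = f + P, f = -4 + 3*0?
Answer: 12221/114 ≈ 107.20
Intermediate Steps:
f = -4 (f = -4 + 0 = -4)
T(P) = -4 + P
107 + T(3*(6 + 3))/114 = 107 + (-4 + 3*(6 + 3))/114 = 107 + (-4 + 3*9)/114 = 107 + (-4 + 27)/114 = 107 + (1/114)*23 = 107 + 23/114 = 12221/114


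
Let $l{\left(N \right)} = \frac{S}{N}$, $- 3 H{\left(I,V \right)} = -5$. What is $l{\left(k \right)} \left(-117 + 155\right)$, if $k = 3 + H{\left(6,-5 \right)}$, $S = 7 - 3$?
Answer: $\frac{228}{7} \approx 32.571$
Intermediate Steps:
$H{\left(I,V \right)} = \frac{5}{3}$ ($H{\left(I,V \right)} = \left(- \frac{1}{3}\right) \left(-5\right) = \frac{5}{3}$)
$S = 4$ ($S = 7 - 3 = 4$)
$k = \frac{14}{3}$ ($k = 3 + \frac{5}{3} = \frac{14}{3} \approx 4.6667$)
$l{\left(N \right)} = \frac{4}{N}$
$l{\left(k \right)} \left(-117 + 155\right) = \frac{4}{\frac{14}{3}} \left(-117 + 155\right) = 4 \cdot \frac{3}{14} \cdot 38 = \frac{6}{7} \cdot 38 = \frac{228}{7}$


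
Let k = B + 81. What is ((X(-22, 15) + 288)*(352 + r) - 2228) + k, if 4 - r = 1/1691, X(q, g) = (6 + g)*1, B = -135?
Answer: 182157593/1691 ≈ 1.0772e+5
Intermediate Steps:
X(q, g) = 6 + g
r = 6763/1691 (r = 4 - 1/1691 = 6763/1691 ≈ 3.9994)
k = -54 (k = -135 + 81 = -54)
((X(-22, 15) + 288)*(352 + r) - 2228) + k = (((6 + 15) + 288)*(352 + 6763/1691) - 2228) - 54 = ((21 + 288)*(601995/1691) - 2228) - 54 = (309*(601995/1691) - 2228) - 54 = (186016455/1691 - 2228) - 54 = 182248907/1691 - 54 = 182157593/1691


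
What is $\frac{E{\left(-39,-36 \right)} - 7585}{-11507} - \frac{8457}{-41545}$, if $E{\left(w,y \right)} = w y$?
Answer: $\frac{354104344}{478058315} \approx 0.74071$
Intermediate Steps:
$\frac{E{\left(-39,-36 \right)} - 7585}{-11507} - \frac{8457}{-41545} = \frac{\left(-39\right) \left(-36\right) - 7585}{-11507} - \frac{8457}{-41545} = \left(1404 - 7585\right) \left(- \frac{1}{11507}\right) - - \frac{8457}{41545} = \left(-6181\right) \left(- \frac{1}{11507}\right) + \frac{8457}{41545} = \frac{6181}{11507} + \frac{8457}{41545} = \frac{354104344}{478058315}$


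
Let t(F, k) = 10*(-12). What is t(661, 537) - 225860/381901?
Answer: -46053980/381901 ≈ -120.59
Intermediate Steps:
t(F, k) = -120
t(661, 537) - 225860/381901 = -120 - 225860/381901 = -46053980/381901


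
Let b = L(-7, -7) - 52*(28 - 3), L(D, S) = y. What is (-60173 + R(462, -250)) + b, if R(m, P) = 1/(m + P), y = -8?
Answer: -13033971/212 ≈ -61481.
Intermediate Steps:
L(D, S) = -8
b = -1308 (b = -8 - 52*(28 - 3) = -8 - 52*25 = -8 - 1300 = -1308)
R(m, P) = 1/(P + m)
(-60173 + R(462, -250)) + b = (-60173 + 1/(-250 + 462)) - 1308 = (-60173 + 1/212) - 1308 = -12756675/212 - 1308 = -13033971/212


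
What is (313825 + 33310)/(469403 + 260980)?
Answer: 347135/730383 ≈ 0.47528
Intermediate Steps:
(313825 + 33310)/(469403 + 260980) = 347135/730383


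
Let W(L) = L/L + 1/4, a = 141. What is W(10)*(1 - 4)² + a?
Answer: 609/4 ≈ 152.25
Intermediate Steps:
W(L) = 5/4 (W(L) = 1 + 1*(¼) = 1 + ¼ = 5/4)
W(10)*(1 - 4)² + a = 5*(1 - 4)²/4 + 141 = (5/4)*(-3)² + 141 = (5/4)*9 + 141 = 45/4 + 141 = 609/4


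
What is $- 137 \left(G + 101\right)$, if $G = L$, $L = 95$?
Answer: $-26852$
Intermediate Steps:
$G = 95$
$- 137 \left(G + 101\right) = - 137 \left(95 + 101\right) = \left(-137\right) 196 = -26852$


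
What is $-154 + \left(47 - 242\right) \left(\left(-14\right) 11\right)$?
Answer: $29876$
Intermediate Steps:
$-154 + \left(47 - 242\right) \left(\left(-14\right) 11\right) = -154 - -30030 = -154 + 30030 = 29876$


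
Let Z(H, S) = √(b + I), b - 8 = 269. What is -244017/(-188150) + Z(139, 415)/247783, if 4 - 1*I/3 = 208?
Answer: 244017/188150 + I*√335/247783 ≈ 1.2969 + 7.3867e-5*I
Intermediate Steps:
b = 277 (b = 8 + 269 = 277)
I = -612 (I = 12 - 3*208 = 12 - 624 = -612)
Z(H, S) = I*√335 (Z(H, S) = √(277 - 612) = √(-335) = I*√335)
-244017/(-188150) + Z(139, 415)/247783 = -244017/(-188150) + (I*√335)/247783 = -244017*(-1/188150) + (I*√335)*(1/247783) = 244017/188150 + I*√335/247783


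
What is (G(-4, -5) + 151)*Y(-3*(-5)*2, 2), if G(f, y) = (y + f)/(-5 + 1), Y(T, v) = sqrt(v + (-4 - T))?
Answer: 613*I*sqrt(2) ≈ 866.91*I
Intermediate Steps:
Y(T, v) = sqrt(-4 + v - T)
G(f, y) = -f/4 - y/4 (G(f, y) = (f + y)/(-4) = (f + y)*(-1/4) = -f/4 - y/4)
(G(-4, -5) + 151)*Y(-3*(-5)*2, 2) = ((-1/4*(-4) - 1/4*(-5)) + 151)*sqrt(-4 + 2 - (-3*(-5))*2) = ((1 + 5/4) + 151)*sqrt(-4 + 2 - 15*2) = (9/4 + 151)*sqrt(-4 + 2 - 1*30) = 613*sqrt(-4 + 2 - 30)/4 = 613*sqrt(-32)/4 = 613*(4*I*sqrt(2))/4 = 613*I*sqrt(2)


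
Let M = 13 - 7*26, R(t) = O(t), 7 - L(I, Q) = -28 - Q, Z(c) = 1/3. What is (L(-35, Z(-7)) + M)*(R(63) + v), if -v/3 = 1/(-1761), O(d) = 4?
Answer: -313983/587 ≈ -534.89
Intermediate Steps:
Z(c) = 1/3
L(I, Q) = 35 + Q (L(I, Q) = 7 - (-28 - Q) = 7 + (28 + Q) = 35 + Q)
R(t) = 4
M = -169 (M = 13 - 182 = -169)
v = 1/587 (v = -3/(-1761) = -3*(-1/1761) = 1/587 ≈ 0.0017036)
(L(-35, Z(-7)) + M)*(R(63) + v) = ((35 + 1/3) - 169)*(4 + 1/587) = (106/3 - 169)*(2349/587) = -401/3*2349/587 = -313983/587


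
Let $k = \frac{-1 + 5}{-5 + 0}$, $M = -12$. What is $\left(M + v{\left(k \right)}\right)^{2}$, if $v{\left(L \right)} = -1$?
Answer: $169$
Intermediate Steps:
$k = - \frac{4}{5}$ ($k = \frac{4}{-5} = 4 \left(- \frac{1}{5}\right) = - \frac{4}{5} \approx -0.8$)
$\left(M + v{\left(k \right)}\right)^{2} = \left(-12 - 1\right)^{2} = \left(-13\right)^{2} = 169$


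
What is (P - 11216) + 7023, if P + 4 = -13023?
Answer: -17220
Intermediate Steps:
P = -13027 (P = -4 - 13023 = -13027)
(P - 11216) + 7023 = (-13027 - 11216) + 7023 = -24243 + 7023 = -17220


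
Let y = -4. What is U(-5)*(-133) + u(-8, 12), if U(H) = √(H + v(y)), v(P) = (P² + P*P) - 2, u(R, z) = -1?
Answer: -666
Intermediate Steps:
v(P) = -2 + 2*P² (v(P) = (P² + P²) - 2 = 2*P² - 2 = -2 + 2*P²)
U(H) = √(30 + H) (U(H) = √(H + (-2 + 2*(-4)²)) = √(H + (-2 + 2*16)) = √(H + (-2 + 32)) = √(H + 30) = √(30 + H))
U(-5)*(-133) + u(-8, 12) = √(30 - 5)*(-133) - 1 = √25*(-133) - 1 = 5*(-133) - 1 = -665 - 1 = -666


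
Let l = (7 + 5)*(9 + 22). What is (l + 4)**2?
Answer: 141376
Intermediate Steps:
l = 372 (l = 12*31 = 372)
(l + 4)**2 = (372 + 4)**2 = 376**2 = 141376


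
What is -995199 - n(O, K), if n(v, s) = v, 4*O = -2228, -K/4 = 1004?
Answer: -994642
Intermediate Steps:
K = -4016 (K = -4*1004 = -4016)
O = -557 (O = (1/4)*(-2228) = -557)
-995199 - n(O, K) = -995199 - 1*(-557) = -995199 + 557 = -994642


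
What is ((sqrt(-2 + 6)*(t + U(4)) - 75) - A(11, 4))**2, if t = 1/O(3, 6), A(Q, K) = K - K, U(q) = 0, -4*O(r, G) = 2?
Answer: 6241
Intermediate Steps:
O(r, G) = -1/2 (O(r, G) = -1/4*2 = -1/2)
A(Q, K) = 0
t = -2 (t = 1/(-1/2) = -2)
((sqrt(-2 + 6)*(t + U(4)) - 75) - A(11, 4))**2 = ((sqrt(-2 + 6)*(-2 + 0) - 75) - 1*0)**2 = ((sqrt(4)*(-2) - 75) + 0)**2 = ((2*(-2) - 75) + 0)**2 = ((-4 - 75) + 0)**2 = (-79 + 0)**2 = (-79)**2 = 6241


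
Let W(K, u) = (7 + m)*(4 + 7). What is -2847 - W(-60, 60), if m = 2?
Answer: -2946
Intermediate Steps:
W(K, u) = 99 (W(K, u) = (7 + 2)*(4 + 7) = 9*11 = 99)
-2847 - W(-60, 60) = -2847 - 1*99 = -2847 - 99 = -2946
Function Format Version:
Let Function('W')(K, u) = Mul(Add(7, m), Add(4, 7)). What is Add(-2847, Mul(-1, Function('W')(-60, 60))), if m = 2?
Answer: -2946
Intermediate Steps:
Function('W')(K, u) = 99 (Function('W')(K, u) = Mul(Add(7, 2), Add(4, 7)) = Mul(9, 11) = 99)
Add(-2847, Mul(-1, Function('W')(-60, 60))) = Add(-2847, Mul(-1, 99)) = Add(-2847, -99) = -2946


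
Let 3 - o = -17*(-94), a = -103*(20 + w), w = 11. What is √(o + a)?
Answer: 6*I*√133 ≈ 69.195*I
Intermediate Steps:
a = -3193 (a = -103*(20 + 11) = -103*31 = -3193)
o = -1595 (o = 3 - (-17)*(-94) = 3 - 1*1598 = 3 - 1598 = -1595)
√(o + a) = √(-1595 - 3193) = √(-4788) = 6*I*√133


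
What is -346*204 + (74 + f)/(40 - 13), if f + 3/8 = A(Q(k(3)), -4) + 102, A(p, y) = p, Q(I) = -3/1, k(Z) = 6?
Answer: -15244763/216 ≈ -70578.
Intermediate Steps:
Q(I) = -3 (Q(I) = -3*1 = -3)
f = 789/8 (f = -3/8 + (-3 + 102) = -3/8 + 99 = 789/8 ≈ 98.625)
-346*204 + (74 + f)/(40 - 13) = -346*204 + (74 + 789/8)/(40 - 13) = -70584 + (1381/8)/27 = -70584 + (1381/8)*(1/27) = -70584 + 1381/216 = -15244763/216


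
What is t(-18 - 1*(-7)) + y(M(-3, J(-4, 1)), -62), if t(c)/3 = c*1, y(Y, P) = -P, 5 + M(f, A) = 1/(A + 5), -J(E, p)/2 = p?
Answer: 29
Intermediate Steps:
J(E, p) = -2*p
M(f, A) = -5 + 1/(5 + A) (M(f, A) = -5 + 1/(A + 5) = -5 + 1/(5 + A))
t(c) = 3*c (t(c) = 3*(c*1) = 3*c)
t(-18 - 1*(-7)) + y(M(-3, J(-4, 1)), -62) = 3*(-18 - 1*(-7)) - 1*(-62) = 3*(-18 + 7) + 62 = 3*(-11) + 62 = -33 + 62 = 29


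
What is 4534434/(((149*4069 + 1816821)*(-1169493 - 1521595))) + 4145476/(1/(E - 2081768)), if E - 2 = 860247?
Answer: -16509891979165438880620689/3260390357488 ≈ -5.0638e+12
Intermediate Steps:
E = 860249 (E = 2 + 860247 = 860249)
4534434/(((149*4069 + 1816821)*(-1169493 - 1521595))) + 4145476/(1/(E - 2081768)) = 4534434/(((149*4069 + 1816821)*(-1169493 - 1521595))) + 4145476/(1/(860249 - 2081768)) = 4534434/(((606281 + 1816821)*(-2691088))) + 4145476/(1/(-1221519)) = 4534434/((2423102*(-2691088))) + 4145476/(-1/1221519) = 4534434/(-6520780714976) + 4145476*(-1221519) = 4534434*(-1/6520780714976) - 5063777698044 = -2267217/3260390357488 - 5063777698044 = -16509891979165438880620689/3260390357488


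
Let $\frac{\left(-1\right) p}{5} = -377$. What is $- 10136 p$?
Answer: $-19106360$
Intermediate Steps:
$p = 1885$ ($p = \left(-5\right) \left(-377\right) = 1885$)
$- 10136 p = \left(-10136\right) 1885 = -19106360$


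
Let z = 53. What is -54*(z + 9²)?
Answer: -7236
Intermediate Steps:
-54*(z + 9²) = -54*(53 + 9²) = -54*(53 + 81) = -54*134 = -7236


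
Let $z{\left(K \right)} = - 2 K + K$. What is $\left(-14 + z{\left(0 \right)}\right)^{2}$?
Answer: $196$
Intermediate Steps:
$z{\left(K \right)} = - K$
$\left(-14 + z{\left(0 \right)}\right)^{2} = \left(-14 - 0\right)^{2} = \left(-14 + 0\right)^{2} = \left(-14\right)^{2} = 196$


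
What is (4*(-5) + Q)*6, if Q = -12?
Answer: -192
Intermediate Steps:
(4*(-5) + Q)*6 = (4*(-5) - 12)*6 = (-20 - 12)*6 = -32*6 = -192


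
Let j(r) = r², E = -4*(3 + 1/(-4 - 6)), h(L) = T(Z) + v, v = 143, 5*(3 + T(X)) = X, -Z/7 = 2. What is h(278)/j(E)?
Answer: 1715/1682 ≈ 1.0196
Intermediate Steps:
Z = -14 (Z = -7*2 = -14)
T(X) = -3 + X/5
h(L) = 686/5 (h(L) = (-3 + (⅕)*(-14)) + 143 = (-3 - 14/5) + 143 = -29/5 + 143 = 686/5)
E = -58/5 (E = -4*(3 + 1/(-10)) = -4*(3 - ⅒) = -4*29/10 = -58/5 ≈ -11.600)
h(278)/j(E) = 686/(5*((-58/5)²)) = 686/(5*(3364/25)) = (686/5)*(25/3364) = 1715/1682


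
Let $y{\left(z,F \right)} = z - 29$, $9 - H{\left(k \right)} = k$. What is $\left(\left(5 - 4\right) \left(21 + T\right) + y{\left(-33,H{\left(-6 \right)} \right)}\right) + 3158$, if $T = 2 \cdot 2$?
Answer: $3121$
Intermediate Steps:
$H{\left(k \right)} = 9 - k$
$y{\left(z,F \right)} = -29 + z$
$T = 4$
$\left(\left(5 - 4\right) \left(21 + T\right) + y{\left(-33,H{\left(-6 \right)} \right)}\right) + 3158 = \left(\left(5 - 4\right) \left(21 + 4\right) - 62\right) + 3158 = \left(\left(5 - 4\right) 25 - 62\right) + 3158 = \left(1 \cdot 25 - 62\right) + 3158 = \left(25 - 62\right) + 3158 = -37 + 3158 = 3121$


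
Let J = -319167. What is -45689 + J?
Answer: -364856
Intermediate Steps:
-45689 + J = -45689 - 319167 = -364856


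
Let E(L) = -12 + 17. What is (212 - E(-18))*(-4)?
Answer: -828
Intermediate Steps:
E(L) = 5
(212 - E(-18))*(-4) = (212 - 1*5)*(-4) = (212 - 5)*(-4) = 207*(-4) = -828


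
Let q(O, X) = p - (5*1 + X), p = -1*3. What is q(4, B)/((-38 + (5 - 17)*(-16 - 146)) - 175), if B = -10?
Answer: 2/1731 ≈ 0.0011554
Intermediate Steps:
p = -3
q(O, X) = -8 - X (q(O, X) = -3 - (5*1 + X) = -3 - (5 + X) = -3 + (-5 - X) = -8 - X)
q(4, B)/((-38 + (5 - 17)*(-16 - 146)) - 175) = (-8 - 1*(-10))/((-38 + (5 - 17)*(-16 - 146)) - 175) = (-8 + 10)/((-38 - 12*(-162)) - 175) = 2/((-38 + 1944) - 175) = 2/(1906 - 175) = 2/1731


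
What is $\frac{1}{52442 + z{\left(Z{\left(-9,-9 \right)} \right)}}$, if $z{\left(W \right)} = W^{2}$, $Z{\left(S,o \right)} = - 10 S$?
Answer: $\frac{1}{60542} \approx 1.6517 \cdot 10^{-5}$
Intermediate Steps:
$\frac{1}{52442 + z{\left(Z{\left(-9,-9 \right)} \right)}} = \frac{1}{52442 + \left(\left(-10\right) \left(-9\right)\right)^{2}} = \frac{1}{52442 + 90^{2}} = \frac{1}{52442 + 8100} = \frac{1}{60542}$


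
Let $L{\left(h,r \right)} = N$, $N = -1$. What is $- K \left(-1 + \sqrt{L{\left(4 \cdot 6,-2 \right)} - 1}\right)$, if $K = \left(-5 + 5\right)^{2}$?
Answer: $0$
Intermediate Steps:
$L{\left(h,r \right)} = -1$
$K = 0$ ($K = 0^{2} = 0$)
$- K \left(-1 + \sqrt{L{\left(4 \cdot 6,-2 \right)} - 1}\right) = - 0 \left(-1 + \sqrt{-1 - 1}\right) = - 0 \left(-1 + \sqrt{-2}\right) = - 0 \left(-1 + i \sqrt{2}\right) = \left(-1\right) 0 = 0$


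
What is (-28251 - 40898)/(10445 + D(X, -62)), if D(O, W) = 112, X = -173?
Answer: -69149/10557 ≈ -6.5501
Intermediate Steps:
(-28251 - 40898)/(10445 + D(X, -62)) = (-28251 - 40898)/(10445 + 112) = -69149/10557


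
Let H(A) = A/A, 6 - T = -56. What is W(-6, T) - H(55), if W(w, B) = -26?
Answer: -27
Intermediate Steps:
T = 62 (T = 6 - 1*(-56) = 6 + 56 = 62)
H(A) = 1
W(-6, T) - H(55) = -26 - 1*1 = -26 - 1 = -27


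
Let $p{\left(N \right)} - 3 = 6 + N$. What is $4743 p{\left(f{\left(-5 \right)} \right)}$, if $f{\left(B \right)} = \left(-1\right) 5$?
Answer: $18972$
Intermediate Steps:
$f{\left(B \right)} = -5$
$p{\left(N \right)} = 9 + N$ ($p{\left(N \right)} = 3 + \left(6 + N\right) = 9 + N$)
$4743 p{\left(f{\left(-5 \right)} \right)} = 4743 \left(9 - 5\right) = 4743 \cdot 4 = 18972$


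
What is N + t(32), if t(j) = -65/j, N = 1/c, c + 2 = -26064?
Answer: -847161/417056 ≈ -2.0313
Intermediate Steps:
c = -26066 (c = -2 - 26064 = -26066)
N = -1/26066 (N = 1/(-26066) = -1/26066 ≈ -3.8364e-5)
N + t(32) = -1/26066 - 65/32 = -847161/417056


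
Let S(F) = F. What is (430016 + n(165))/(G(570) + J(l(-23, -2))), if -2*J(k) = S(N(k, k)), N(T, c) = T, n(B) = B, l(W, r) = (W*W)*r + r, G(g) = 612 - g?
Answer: 430181/572 ≈ 752.06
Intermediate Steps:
l(W, r) = r + r*W² (l(W, r) = W²*r + r = r*W² + r = r + r*W²)
J(k) = -k/2
(430016 + n(165))/(G(570) + J(l(-23, -2))) = (430016 + 165)/((612 - 1*570) - (-1)*(1 + (-23)²)) = 430181/((612 - 570) - (-1)*(1 + 529)) = 430181/(42 - (-1)*530) = 430181/(42 - ½*(-1060)) = 430181/(42 + 530) = 430181/572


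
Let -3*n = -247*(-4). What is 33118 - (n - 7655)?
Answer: 123307/3 ≈ 41102.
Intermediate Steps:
n = -988/3 (n = -(-247)*(-4)/3 = -⅓*988 = -988/3 ≈ -329.33)
33118 - (n - 7655) = 33118 - (-988/3 - 7655) = 33118 - 1*(-23953/3) = 33118 + 23953/3 = 123307/3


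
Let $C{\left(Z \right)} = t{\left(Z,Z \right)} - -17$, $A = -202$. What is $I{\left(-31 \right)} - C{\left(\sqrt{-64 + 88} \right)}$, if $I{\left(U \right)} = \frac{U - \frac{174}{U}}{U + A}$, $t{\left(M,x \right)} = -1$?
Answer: $- \frac{114781}{7223} \approx -15.891$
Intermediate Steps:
$I{\left(U \right)} = \frac{U - \frac{174}{U}}{-202 + U}$ ($I{\left(U \right)} = \frac{U - \frac{174}{U}}{U - 202} = \frac{U - \frac{174}{U}}{-202 + U}$)
$C{\left(Z \right)} = 16$ ($C{\left(Z \right)} = -1 - -17 = -1 + 17 = 16$)
$I{\left(-31 \right)} - C{\left(\sqrt{-64 + 88} \right)} = \frac{-174 + \left(-31\right)^{2}}{\left(-31\right) \left(-202 - 31\right)} - 16 = - \frac{-174 + 961}{31 \left(-233\right)} - 16 = \left(- \frac{1}{31}\right) \left(- \frac{1}{233}\right) 787 - 16 = \frac{787}{7223} - 16 = - \frac{114781}{7223}$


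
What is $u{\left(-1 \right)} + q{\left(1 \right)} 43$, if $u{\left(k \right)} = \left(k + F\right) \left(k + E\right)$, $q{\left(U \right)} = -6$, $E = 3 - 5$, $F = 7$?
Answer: $-276$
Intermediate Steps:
$E = -2$
$u{\left(k \right)} = \left(-2 + k\right) \left(7 + k\right)$ ($u{\left(k \right)} = \left(k + 7\right) \left(k - 2\right) = \left(7 + k\right) \left(-2 + k\right) = \left(-2 + k\right) \left(7 + k\right)$)
$u{\left(-1 \right)} + q{\left(1 \right)} 43 = \left(-14 + \left(-1\right)^{2} + 5 \left(-1\right)\right) - 258 = \left(-14 + 1 - 5\right) - 258 = -18 - 258 = -276$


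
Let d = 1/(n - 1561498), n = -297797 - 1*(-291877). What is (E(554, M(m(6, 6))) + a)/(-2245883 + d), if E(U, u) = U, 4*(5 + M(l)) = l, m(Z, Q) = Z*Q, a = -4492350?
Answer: 7040521902728/3520237440095 ≈ 2.0000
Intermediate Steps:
m(Z, Q) = Q*Z
n = -5920 (n = -297797 + 291877 = -5920)
M(l) = -5 + l/4
d = -1/1567418 (d = 1/(-5920 - 1561498) = 1/(-1567418) = -1/1567418 ≈ -6.3799e-7)
(E(554, M(m(6, 6))) + a)/(-2245883 + d) = (554 - 4492350)/(-2245883 - 1/1567418) = -4491796/(-3520237440095/1567418) = -4491796*(-1567418/3520237440095) = 7040521902728/3520237440095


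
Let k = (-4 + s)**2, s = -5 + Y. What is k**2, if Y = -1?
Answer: 10000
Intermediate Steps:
s = -6 (s = -5 - 1 = -6)
k = 100 (k = (-4 - 6)**2 = (-10)**2 = 100)
k**2 = 100**2 = 10000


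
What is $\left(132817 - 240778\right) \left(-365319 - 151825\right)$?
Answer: $55831383384$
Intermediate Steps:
$\left(132817 - 240778\right) \left(-365319 - 151825\right) = - 107961 \left(-365319 - 151825\right) = \left(-107961\right) \left(-517144\right) = 55831383384$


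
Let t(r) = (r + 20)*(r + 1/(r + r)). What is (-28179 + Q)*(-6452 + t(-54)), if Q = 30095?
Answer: -238778626/27 ≈ -8.8436e+6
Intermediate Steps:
t(r) = (20 + r)*(r + 1/(2*r))
(-28179 + Q)*(-6452 + t(-54)) = (-28179 + 30095)*(-6452 + (½ + (-54)² + 10/(-54) + 20*(-54))) = 1916*(-6452 + (½ + 2916 + 10*(-1/54) - 1080)) = 1916*(-6452 + (½ + 2916 - 5/27 - 1080)) = 1916*(-6452 + 99161/54) = 1916*(-249247/54) = -238778626/27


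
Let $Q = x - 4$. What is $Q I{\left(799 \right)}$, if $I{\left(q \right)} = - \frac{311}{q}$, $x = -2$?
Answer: $\frac{1866}{799} \approx 2.3354$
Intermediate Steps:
$Q = -6$ ($Q = -2 - 4 = -6$)
$Q I{\left(799 \right)} = - 6 \left(- \frac{311}{799}\right) = - 6 \left(\left(-311\right) \frac{1}{799}\right) = \left(-6\right) \left(- \frac{311}{799}\right) = \frac{1866}{799}$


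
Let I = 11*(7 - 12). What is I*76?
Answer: -4180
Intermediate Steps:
I = -55 (I = 11*(-5) = -55)
I*76 = -55*76 = -4180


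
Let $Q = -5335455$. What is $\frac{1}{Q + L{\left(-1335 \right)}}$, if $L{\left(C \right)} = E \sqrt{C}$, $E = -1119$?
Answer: $\frac{i}{3 \left(- 1778485 i + 373 \sqrt{1335}\right)} \approx -1.8741 \cdot 10^{-7} + 1.4362 \cdot 10^{-9} i$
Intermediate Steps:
$L{\left(C \right)} = - 1119 \sqrt{C}$
$\frac{1}{Q + L{\left(-1335 \right)}} = \frac{1}{-5335455 - 1119 \sqrt{-1335}} = \frac{1}{-5335455 - 1119 i \sqrt{1335}}$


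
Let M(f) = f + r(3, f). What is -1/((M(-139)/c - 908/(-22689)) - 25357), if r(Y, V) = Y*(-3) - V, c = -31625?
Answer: 717539625/18194623351424 ≈ 3.9437e-5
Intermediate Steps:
r(Y, V) = -V - 3*Y (r(Y, V) = -3*Y - V = -V - 3*Y)
M(f) = -9 (M(f) = f + (-f - 3*3) = f + (-f - 9) = f + (-9 - f) = -9)
-1/((M(-139)/c - 908/(-22689)) - 25357) = -1/((-9/(-31625) - 908/(-22689)) - 25357) = -1/((-9*(-1/31625) - 908*(-1/22689)) - 25357) = -1/((9/31625 + 908/22689) - 25357) = -1/(28919701/717539625 - 25357) = -1/(-18194623351424/717539625) = -1*(-717539625/18194623351424) = 717539625/18194623351424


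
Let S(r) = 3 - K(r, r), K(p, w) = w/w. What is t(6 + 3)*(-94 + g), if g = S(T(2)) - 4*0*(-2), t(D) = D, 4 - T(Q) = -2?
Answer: -828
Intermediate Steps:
T(Q) = 6 (T(Q) = 4 - 1*(-2) = 4 + 2 = 6)
K(p, w) = 1
S(r) = 2 (S(r) = 3 - 1*1 = 3 - 1 = 2)
g = 2 (g = 2 - 4*0*(-2) = 2 + 0*(-2) = 2 + 0 = 2)
t(6 + 3)*(-94 + g) = (6 + 3)*(-94 + 2) = 9*(-92) = -828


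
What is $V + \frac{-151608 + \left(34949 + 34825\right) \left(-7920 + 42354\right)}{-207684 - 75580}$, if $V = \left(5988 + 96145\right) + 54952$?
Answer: $\frac{10523519783}{70816} \approx 1.486 \cdot 10^{5}$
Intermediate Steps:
$V = 157085$ ($V = 102133 + 54952 = 157085$)
$V + \frac{-151608 + \left(34949 + 34825\right) \left(-7920 + 42354\right)}{-207684 - 75580} = 157085 + \frac{-151608 + \left(34949 + 34825\right) \left(-7920 + 42354\right)}{-207684 - 75580} = 157085 + \frac{-151608 + 69774 \cdot 34434}{-283264} = 157085 + \left(-151608 + 2402597916\right) \left(- \frac{1}{283264}\right) = 157085 + 2402446308 \left(- \frac{1}{283264}\right) = 157085 - \frac{600611577}{70816} = \frac{10523519783}{70816}$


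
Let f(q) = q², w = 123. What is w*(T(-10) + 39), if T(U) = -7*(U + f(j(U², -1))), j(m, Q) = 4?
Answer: -369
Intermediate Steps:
T(U) = -112 - 7*U (T(U) = -7*(U + 4²) = -7*(U + 16) = -7*(16 + U) = -112 - 7*U)
w*(T(-10) + 39) = 123*((-112 - 7*(-10)) + 39) = 123*((-112 + 70) + 39) = 123*(-42 + 39) = 123*(-3) = -369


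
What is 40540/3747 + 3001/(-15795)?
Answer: 209694851/19727955 ≈ 10.629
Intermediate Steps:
40540/3747 + 3001/(-15795) = 40540*(1/3747) + 3001*(-1/15795) = 40540/3747 - 3001/15795 = 209694851/19727955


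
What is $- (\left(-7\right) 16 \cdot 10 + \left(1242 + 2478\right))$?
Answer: $-2600$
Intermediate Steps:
$- (\left(-7\right) 16 \cdot 10 + \left(1242 + 2478\right)) = - (\left(-112\right) 10 + 3720) = - (-1120 + 3720) = \left(-1\right) 2600 = -2600$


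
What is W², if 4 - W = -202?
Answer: 42436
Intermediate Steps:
W = 206 (W = 4 - 1*(-202) = 4 + 202 = 206)
W² = 206² = 42436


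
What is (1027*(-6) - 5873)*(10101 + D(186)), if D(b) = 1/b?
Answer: -22611201545/186 ≈ -1.2157e+8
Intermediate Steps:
(1027*(-6) - 5873)*(10101 + D(186)) = (1027*(-6) - 5873)*(10101 + 1/186) = (-6162 - 5873)*(10101 + 1/186) = -12035*1878787/186 = -22611201545/186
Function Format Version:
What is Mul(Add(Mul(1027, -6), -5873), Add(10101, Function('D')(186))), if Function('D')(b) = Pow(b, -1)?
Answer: Rational(-22611201545, 186) ≈ -1.2157e+8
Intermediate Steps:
Mul(Add(Mul(1027, -6), -5873), Add(10101, Function('D')(186))) = Mul(Add(Mul(1027, -6), -5873), Add(10101, Pow(186, -1))) = Mul(Add(-6162, -5873), Add(10101, Rational(1, 186))) = Mul(-12035, Rational(1878787, 186)) = Rational(-22611201545, 186)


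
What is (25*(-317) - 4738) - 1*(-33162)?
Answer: 20499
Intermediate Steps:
(25*(-317) - 4738) - 1*(-33162) = (-7925 - 4738) + 33162 = -12663 + 33162 = 20499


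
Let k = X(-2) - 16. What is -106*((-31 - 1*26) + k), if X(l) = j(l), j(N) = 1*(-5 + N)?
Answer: 8480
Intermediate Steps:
j(N) = -5 + N
X(l) = -5 + l
k = -23 (k = (-5 - 2) - 16 = -7 - 16 = -23)
-106*((-31 - 1*26) + k) = -106*((-31 - 1*26) - 23) = -106*((-31 - 26) - 23) = -106*(-57 - 23) = -106*(-80) = 8480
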